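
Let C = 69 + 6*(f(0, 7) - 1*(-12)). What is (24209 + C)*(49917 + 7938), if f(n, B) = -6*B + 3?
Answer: 1395231180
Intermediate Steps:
f(n, B) = 3 - 6*B
C = -93 (C = 69 + 6*((3 - 6*7) - 1*(-12)) = 69 + 6*((3 - 42) + 12) = 69 + 6*(-39 + 12) = 69 + 6*(-27) = 69 - 162 = -93)
(24209 + C)*(49917 + 7938) = (24209 - 93)*(49917 + 7938) = 24116*57855 = 1395231180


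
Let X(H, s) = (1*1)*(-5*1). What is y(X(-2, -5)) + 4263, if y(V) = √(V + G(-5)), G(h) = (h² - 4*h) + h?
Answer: 4263 + √35 ≈ 4268.9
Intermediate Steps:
G(h) = h² - 3*h
X(H, s) = -5 (X(H, s) = 1*(-5) = -5)
y(V) = √(40 + V) (y(V) = √(V - 5*(-3 - 5)) = √(V - 5*(-8)) = √(V + 40) = √(40 + V))
y(X(-2, -5)) + 4263 = √(40 - 5) + 4263 = √35 + 4263 = 4263 + √35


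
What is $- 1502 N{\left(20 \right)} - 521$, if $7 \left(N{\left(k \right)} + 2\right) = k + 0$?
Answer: $- \frac{12659}{7} \approx -1808.4$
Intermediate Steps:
$N{\left(k \right)} = -2 + \frac{k}{7}$ ($N{\left(k \right)} = -2 + \frac{k + 0}{7} = -2 + \frac{k}{7}$)
$- 1502 N{\left(20 \right)} - 521 = - 1502 \left(-2 + \frac{1}{7} \cdot 20\right) - 521 = - 1502 \left(-2 + \frac{20}{7}\right) - 521 = \left(-1502\right) \frac{6}{7} - 521 = - \frac{9012}{7} - 521 = - \frac{12659}{7}$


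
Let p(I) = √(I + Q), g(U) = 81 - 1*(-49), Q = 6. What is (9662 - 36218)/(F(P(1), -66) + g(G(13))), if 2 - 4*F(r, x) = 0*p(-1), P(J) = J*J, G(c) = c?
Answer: -17704/87 ≈ -203.49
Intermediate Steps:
g(U) = 130 (g(U) = 81 + 49 = 130)
p(I) = √(6 + I) (p(I) = √(I + 6) = √(6 + I))
P(J) = J²
F(r, x) = ½ (F(r, x) = ½ - 0*√(6 - 1) = ½ - 0*√5 = ½ - ¼*0 = ½ + 0 = ½)
(9662 - 36218)/(F(P(1), -66) + g(G(13))) = (9662 - 36218)/(½ + 130) = -26556/261/2 = -26556*2/261 = -17704/87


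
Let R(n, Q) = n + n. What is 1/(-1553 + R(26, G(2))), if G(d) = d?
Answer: -1/1501 ≈ -0.00066622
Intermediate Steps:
R(n, Q) = 2*n
1/(-1553 + R(26, G(2))) = 1/(-1553 + 2*26) = 1/(-1553 + 52) = 1/(-1501) = -1/1501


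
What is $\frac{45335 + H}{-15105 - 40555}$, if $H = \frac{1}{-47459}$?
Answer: $- \frac{537888441}{660391985} \approx -0.8145$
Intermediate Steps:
$H = - \frac{1}{47459} \approx -2.1071 \cdot 10^{-5}$
$\frac{45335 + H}{-15105 - 40555} = \frac{45335 - \frac{1}{47459}}{-15105 - 40555} = \frac{2151553764}{47459 \left(-55660\right)} = \frac{2151553764}{47459} \left(- \frac{1}{55660}\right) = - \frac{537888441}{660391985}$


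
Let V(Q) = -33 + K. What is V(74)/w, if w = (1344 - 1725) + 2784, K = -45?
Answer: -26/801 ≈ -0.032459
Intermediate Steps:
w = 2403 (w = -381 + 2784 = 2403)
V(Q) = -78 (V(Q) = -33 - 45 = -78)
V(74)/w = -78/2403 = -78*1/2403 = -26/801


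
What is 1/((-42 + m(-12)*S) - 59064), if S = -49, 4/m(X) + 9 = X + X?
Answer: -33/1950302 ≈ -1.6920e-5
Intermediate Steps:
m(X) = 4/(-9 + 2*X) (m(X) = 4/(-9 + (X + X)) = 4/(-9 + 2*X))
1/((-42 + m(-12)*S) - 59064) = 1/((-42 + (4/(-9 + 2*(-12)))*(-49)) - 59064) = 1/((-42 + (4/(-9 - 24))*(-49)) - 59064) = 1/((-42 + (4/(-33))*(-49)) - 59064) = 1/((-42 + (4*(-1/33))*(-49)) - 59064) = 1/((-42 - 4/33*(-49)) - 59064) = 1/((-42 + 196/33) - 59064) = 1/(-1190/33 - 59064) = 1/(-1950302/33) = -33/1950302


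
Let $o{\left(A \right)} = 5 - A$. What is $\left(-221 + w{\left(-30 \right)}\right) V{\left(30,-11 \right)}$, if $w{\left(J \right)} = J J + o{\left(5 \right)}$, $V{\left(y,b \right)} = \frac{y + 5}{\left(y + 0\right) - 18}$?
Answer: $\frac{23765}{12} \approx 1980.4$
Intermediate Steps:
$V{\left(y,b \right)} = \frac{5 + y}{-18 + y}$ ($V{\left(y,b \right)} = \frac{5 + y}{y - 18} = \frac{5 + y}{-18 + y}$)
$w{\left(J \right)} = J^{2}$ ($w{\left(J \right)} = J J + \left(5 - 5\right) = J^{2} + \left(5 - 5\right) = J^{2} + 0 = J^{2}$)
$\left(-221 + w{\left(-30 \right)}\right) V{\left(30,-11 \right)} = \left(-221 + \left(-30\right)^{2}\right) \frac{5 + 30}{-18 + 30} = \left(-221 + 900\right) \frac{1}{12} \cdot 35 = 679 \cdot \frac{1}{12} \cdot 35 = 679 \cdot \frac{35}{12} = \frac{23765}{12}$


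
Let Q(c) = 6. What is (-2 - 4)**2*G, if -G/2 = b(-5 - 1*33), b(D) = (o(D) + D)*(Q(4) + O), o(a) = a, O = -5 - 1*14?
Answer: -71136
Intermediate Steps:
O = -19 (O = -5 - 14 = -19)
b(D) = -26*D (b(D) = (D + D)*(6 - 19) = (2*D)*(-13) = -26*D)
G = -1976 (G = -(-52)*(-5 - 1*33) = -(-52)*(-5 - 33) = -(-52)*(-38) = -2*988 = -1976)
(-2 - 4)**2*G = (-2 - 4)**2*(-1976) = (-6)**2*(-1976) = 36*(-1976) = -71136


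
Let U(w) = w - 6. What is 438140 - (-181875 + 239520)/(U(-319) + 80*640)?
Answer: 4458062971/10175 ≈ 4.3814e+5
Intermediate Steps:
U(w) = -6 + w
438140 - (-181875 + 239520)/(U(-319) + 80*640) = 438140 - (-181875 + 239520)/((-6 - 319) + 80*640) = 438140 - 57645/(-325 + 51200) = 438140 - 57645/50875 = 438140 - 1*11529/10175 = 438140 - 11529/10175 = 4458062971/10175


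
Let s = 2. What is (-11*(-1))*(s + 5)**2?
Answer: 539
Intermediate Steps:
(-11*(-1))*(s + 5)**2 = (-11*(-1))*(2 + 5)**2 = 11*7**2 = 11*49 = 539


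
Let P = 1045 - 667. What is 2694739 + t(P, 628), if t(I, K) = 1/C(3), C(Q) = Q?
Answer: 8084218/3 ≈ 2.6947e+6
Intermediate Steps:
P = 378
t(I, K) = 1/3
2694739 + t(P, 628) = 2694739 + 1/3 = 8084218/3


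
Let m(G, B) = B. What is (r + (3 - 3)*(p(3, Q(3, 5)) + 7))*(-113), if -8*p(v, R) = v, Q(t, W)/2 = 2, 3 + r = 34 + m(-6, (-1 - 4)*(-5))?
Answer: -6328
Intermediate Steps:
r = 56 (r = -3 + (34 + (-1 - 4)*(-5)) = -3 + (34 - 5*(-5)) = -3 + (34 + 25) = -3 + 59 = 56)
Q(t, W) = 4 (Q(t, W) = 2*2 = 4)
p(v, R) = -v/8
(r + (3 - 3)*(p(3, Q(3, 5)) + 7))*(-113) = (56 + (3 - 3)*(-1/8*3 + 7))*(-113) = (56 + 0*(-3/8 + 7))*(-113) = (56 + 0*(53/8))*(-113) = (56 + 0)*(-113) = 56*(-113) = -6328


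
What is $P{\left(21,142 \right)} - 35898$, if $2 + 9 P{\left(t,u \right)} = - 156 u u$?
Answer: $- \frac{3468668}{9} \approx -3.8541 \cdot 10^{5}$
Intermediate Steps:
$P{\left(t,u \right)} = - \frac{2}{9} - \frac{52 u^{2}}{3}$ ($P{\left(t,u \right)} = - \frac{2}{9} + \frac{- 156 u u}{9} = - \frac{2}{9} + \frac{\left(-156\right) u^{2}}{9} = - \frac{2}{9} - \frac{52 u^{2}}{3}$)
$P{\left(21,142 \right)} - 35898 = \left(- \frac{2}{9} - \frac{52 \cdot 142^{2}}{3}\right) - 35898 = \left(- \frac{2}{9} - \frac{1048528}{3}\right) - 35898 = - \frac{3145586}{9} - 35898 = - \frac{3468668}{9}$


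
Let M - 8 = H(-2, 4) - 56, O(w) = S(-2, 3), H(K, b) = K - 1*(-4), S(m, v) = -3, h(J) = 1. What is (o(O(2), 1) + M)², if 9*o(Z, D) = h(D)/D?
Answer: 170569/81 ≈ 2105.8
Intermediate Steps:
H(K, b) = 4 + K (H(K, b) = K + 4 = 4 + K)
O(w) = -3
o(Z, D) = 1/(9*D) (o(Z, D) = (1/D)/9 = 1/(9*D))
M = -46 (M = 8 + ((4 - 2) - 56) = 8 + (2 - 56) = 8 - 54 = -46)
(o(O(2), 1) + M)² = ((⅑)/1 - 46)² = ((⅑)*1 - 46)² = (⅑ - 46)² = (-413/9)² = 170569/81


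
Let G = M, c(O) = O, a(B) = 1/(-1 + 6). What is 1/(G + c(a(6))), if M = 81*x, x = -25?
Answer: -5/10124 ≈ -0.00049388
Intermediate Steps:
a(B) = ⅕ (a(B) = 1/5 = ⅕)
M = -2025 (M = 81*(-25) = -2025)
G = -2025
1/(G + c(a(6))) = 1/(-2025 + ⅕) = 1/(-10124/5) = -5/10124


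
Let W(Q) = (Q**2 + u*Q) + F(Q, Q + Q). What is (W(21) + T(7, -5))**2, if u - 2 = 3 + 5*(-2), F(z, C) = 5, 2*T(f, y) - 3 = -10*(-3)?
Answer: 511225/4 ≈ 1.2781e+5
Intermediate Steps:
T(f, y) = 33/2 (T(f, y) = 3/2 + (-10*(-3))/2 = 3/2 + (1/2)*30 = 3/2 + 15 = 33/2)
u = -5 (u = 2 + (3 + 5*(-2)) = 2 + (3 - 10) = 2 - 7 = -5)
W(Q) = 5 + Q**2 - 5*Q (W(Q) = (Q**2 - 5*Q) + 5 = 5 + Q**2 - 5*Q)
(W(21) + T(7, -5))**2 = ((5 + 21**2 - 5*21) + 33/2)**2 = ((5 + 441 - 105) + 33/2)**2 = (341 + 33/2)**2 = (715/2)**2 = 511225/4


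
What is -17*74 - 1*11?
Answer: -1269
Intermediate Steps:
-17*74 - 1*11 = -1258 - 11 = -1269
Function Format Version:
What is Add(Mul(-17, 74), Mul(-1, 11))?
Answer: -1269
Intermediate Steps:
Add(Mul(-17, 74), Mul(-1, 11)) = Add(-1258, -11) = -1269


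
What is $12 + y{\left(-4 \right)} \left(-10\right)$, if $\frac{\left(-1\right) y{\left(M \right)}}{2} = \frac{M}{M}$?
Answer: $32$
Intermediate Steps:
$y{\left(M \right)} = -2$ ($y{\left(M \right)} = - 2 \frac{M}{M} = \left(-2\right) 1 = -2$)
$12 + y{\left(-4 \right)} \left(-10\right) = 12 - -20 = 12 + 20 = 32$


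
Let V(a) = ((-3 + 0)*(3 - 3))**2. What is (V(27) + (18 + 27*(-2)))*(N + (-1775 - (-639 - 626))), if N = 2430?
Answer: -69120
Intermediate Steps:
V(a) = 0 (V(a) = (-3*0)**2 = 0**2 = 0)
(V(27) + (18 + 27*(-2)))*(N + (-1775 - (-639 - 626))) = (0 + (18 + 27*(-2)))*(2430 + (-1775 - (-639 - 626))) = (0 + (18 - 54))*(2430 + (-1775 - 1*(-1265))) = (0 - 36)*(2430 + (-1775 + 1265)) = -36*(2430 - 510) = -36*1920 = -69120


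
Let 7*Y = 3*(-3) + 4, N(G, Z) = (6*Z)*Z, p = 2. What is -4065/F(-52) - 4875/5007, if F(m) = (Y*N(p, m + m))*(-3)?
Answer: -108622093/108311424 ≈ -1.0029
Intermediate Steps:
N(G, Z) = 6*Z²
Y = -5/7 (Y = (3*(-3) + 4)/7 = (-9 + 4)/7 = (⅐)*(-5) = -5/7 ≈ -0.71429)
F(m) = 360*m²/7 (F(m) = -30*(m + m)²/7*(-3) = -30*(2*m)²/7*(-3) = -30*4*m²/7*(-3) = -120*m²/7*(-3) = 360*m²/7)
-4065/F(-52) - 4875/5007 = -4065/((360/7)*(-52)²) - 4875/5007 = -4065/((360/7)*2704) - 4875*1/5007 = -4065/973440/7 - 1625/1669 = -4065*7/973440 - 1625/1669 = -1897/64896 - 1625/1669 = -108622093/108311424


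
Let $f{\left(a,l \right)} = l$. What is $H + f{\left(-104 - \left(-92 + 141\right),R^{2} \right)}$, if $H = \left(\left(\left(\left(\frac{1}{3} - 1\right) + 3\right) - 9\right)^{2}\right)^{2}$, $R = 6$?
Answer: $\frac{162916}{81} \approx 2011.3$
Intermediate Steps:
$H = \frac{160000}{81}$ ($H = \left(\left(\left(\left(\frac{1}{3} - 1\right) + 3\right) - 9\right)^{2}\right)^{2} = \left(\left(\left(- \frac{2}{3} + 3\right) - 9\right)^{2}\right)^{2} = \left(\left(\frac{7}{3} - 9\right)^{2}\right)^{2} = \left(\left(- \frac{20}{3}\right)^{2}\right)^{2} = \left(\frac{400}{9}\right)^{2} = \frac{160000}{81} \approx 1975.3$)
$H + f{\left(-104 - \left(-92 + 141\right),R^{2} \right)} = \frac{160000}{81} + 6^{2} = \frac{160000}{81} + 36 = \frac{162916}{81}$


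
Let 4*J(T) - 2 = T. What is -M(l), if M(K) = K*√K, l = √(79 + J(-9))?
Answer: -√2*309^(¾)/4 ≈ -26.057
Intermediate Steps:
J(T) = ½ + T/4
l = √309/2 (l = √(79 + (½ + (¼)*(-9))) = √(79 + (½ - 9/4)) = √(79 - 7/4) = √(309/4) = √309/2 ≈ 8.7892)
M(K) = K^(3/2)
-M(l) = -(√309/2)^(3/2) = -√2*309^(¾)/4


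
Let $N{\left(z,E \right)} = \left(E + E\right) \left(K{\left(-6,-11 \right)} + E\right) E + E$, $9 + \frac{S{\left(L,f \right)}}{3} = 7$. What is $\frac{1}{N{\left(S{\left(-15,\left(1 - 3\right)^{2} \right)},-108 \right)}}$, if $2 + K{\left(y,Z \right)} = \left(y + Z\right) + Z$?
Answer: $- \frac{1}{3219372} \approx -3.1062 \cdot 10^{-7}$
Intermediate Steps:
$K{\left(y,Z \right)} = -2 + y + 2 Z$ ($K{\left(y,Z \right)} = -2 + \left(\left(y + Z\right) + Z\right) = -2 + \left(\left(Z + y\right) + Z\right) = -2 + \left(y + 2 Z\right) = -2 + y + 2 Z$)
$S{\left(L,f \right)} = -6$ ($S{\left(L,f \right)} = -27 + 3 \cdot 7 = -27 + 21 = -6$)
$N{\left(z,E \right)} = E + 2 E^{2} \left(-30 + E\right)$ ($N{\left(z,E \right)} = \left(E + E\right) \left(\left(-2 - 6 + 2 \left(-11\right)\right) + E\right) E + E = 2 E \left(\left(-2 - 6 - 22\right) + E\right) E + E = 2 E \left(-30 + E\right) E + E = 2 E^{2} \left(-30 + E\right) + E = E + 2 E^{2} \left(-30 + E\right)$)
$\frac{1}{N{\left(S{\left(-15,\left(1 - 3\right)^{2} \right)},-108 \right)}} = \frac{1}{\left(-108\right) \left(1 - -6480 + 2 \left(-108\right)^{2}\right)} = \frac{1}{\left(-108\right) \left(1 + 6480 + 2 \cdot 11664\right)} = \frac{1}{\left(-108\right) \left(1 + 6480 + 23328\right)} = \frac{1}{\left(-108\right) 29809} = \frac{1}{-3219372} = - \frac{1}{3219372}$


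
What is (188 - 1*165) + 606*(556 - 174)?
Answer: 231515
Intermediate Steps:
(188 - 1*165) + 606*(556 - 174) = (188 - 165) + 606*382 = 23 + 231492 = 231515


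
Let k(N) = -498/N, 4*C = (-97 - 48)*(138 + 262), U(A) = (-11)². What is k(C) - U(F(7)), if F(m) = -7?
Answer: -877001/7250 ≈ -120.97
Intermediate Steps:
U(A) = 121
C = -14500 (C = ((-97 - 48)*(138 + 262))/4 = (-145*400)/4 = (¼)*(-58000) = -14500)
k(C) - U(F(7)) = -498/(-14500) - 1*121 = -498*(-1/14500) - 121 = 249/7250 - 121 = -877001/7250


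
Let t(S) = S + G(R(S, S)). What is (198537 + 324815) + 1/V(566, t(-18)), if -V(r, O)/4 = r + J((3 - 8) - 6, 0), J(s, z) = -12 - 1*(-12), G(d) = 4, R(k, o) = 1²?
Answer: 1184868927/2264 ≈ 5.2335e+5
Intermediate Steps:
R(k, o) = 1
J(s, z) = 0 (J(s, z) = -12 + 12 = 0)
t(S) = 4 + S (t(S) = S + 4 = 4 + S)
V(r, O) = -4*r (V(r, O) = -4*(r + 0) = -4*r)
(198537 + 324815) + 1/V(566, t(-18)) = (198537 + 324815) + 1/(-4*566) = 523352 + 1/(-2264) = 523352 - 1/2264 = 1184868927/2264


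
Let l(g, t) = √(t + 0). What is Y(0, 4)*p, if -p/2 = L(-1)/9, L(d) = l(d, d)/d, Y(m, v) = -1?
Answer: -2*I/9 ≈ -0.22222*I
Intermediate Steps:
l(g, t) = √t
L(d) = d^(-½) (L(d) = √d/d = d^(-½))
p = 2*I/9 (p = -2/(√(-1)*9) = -2*(-I)/9 = -(-2)*I/9 = 2*I/9 ≈ 0.22222*I)
Y(0, 4)*p = -2*I/9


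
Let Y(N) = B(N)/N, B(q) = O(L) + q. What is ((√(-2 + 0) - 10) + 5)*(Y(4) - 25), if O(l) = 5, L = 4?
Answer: 455/4 - 91*I*√2/4 ≈ 113.75 - 32.173*I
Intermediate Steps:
B(q) = 5 + q
Y(N) = (5 + N)/N
((√(-2 + 0) - 10) + 5)*(Y(4) - 25) = ((√(-2 + 0) - 10) + 5)*((5 + 4)/4 - 25) = ((√(-2) - 10) + 5)*((¼)*9 - 25) = ((I*√2 - 10) + 5)*(9/4 - 25) = ((-10 + I*√2) + 5)*(-91/4) = (-5 + I*√2)*(-91/4) = 455/4 - 91*I*√2/4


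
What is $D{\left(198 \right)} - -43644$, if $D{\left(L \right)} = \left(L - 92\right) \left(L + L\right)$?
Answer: $85620$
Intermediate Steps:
$D{\left(L \right)} = 2 L \left(-92 + L\right)$ ($D{\left(L \right)} = \left(-92 + L\right) 2 L = 2 L \left(-92 + L\right)$)
$D{\left(198 \right)} - -43644 = 2 \cdot 198 \left(-92 + 198\right) - -43644 = 2 \cdot 198 \cdot 106 + 43644 = 41976 + 43644 = 85620$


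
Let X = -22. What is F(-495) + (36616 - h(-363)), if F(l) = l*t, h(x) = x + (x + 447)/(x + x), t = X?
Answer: 5792163/121 ≈ 47869.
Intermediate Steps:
t = -22
h(x) = x + (447 + x)/(2*x) (h(x) = x + (447 + x)/((2*x)) = x + (447 + x)*(1/(2*x)) = x + (447 + x)/(2*x))
F(l) = -22*l (F(l) = l*(-22) = -22*l)
F(-495) + (36616 - h(-363)) = -22*(-495) + (36616 - (1/2 - 363 + (447/2)/(-363))) = 10890 + (36616 - (1/2 - 363 + (447/2)*(-1/363))) = 10890 + (36616 - (1/2 - 363 - 149/242)) = 10890 + (36616 - 1*(-43937/121)) = 10890 + (36616 + 43937/121) = 10890 + 4474473/121 = 5792163/121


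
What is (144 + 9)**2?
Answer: 23409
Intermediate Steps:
(144 + 9)**2 = 153**2 = 23409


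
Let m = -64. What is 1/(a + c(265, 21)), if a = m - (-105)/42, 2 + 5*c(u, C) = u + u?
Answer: 10/441 ≈ 0.022676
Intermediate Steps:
c(u, C) = -⅖ + 2*u/5 (c(u, C) = -⅖ + (u + u)/5 = -⅖ + (2*u)/5 = -⅖ + 2*u/5)
a = -123/2 (a = -64 - (-105)/42 = -64 - 21*(-5/42) = -64 + 5/2 = -123/2 ≈ -61.500)
1/(a + c(265, 21)) = 1/(-123/2 + (-⅖ + (⅖)*265)) = 1/(-123/2 + (-⅖ + 106)) = 1/(-123/2 + 528/5) = 1/(441/10) = 10/441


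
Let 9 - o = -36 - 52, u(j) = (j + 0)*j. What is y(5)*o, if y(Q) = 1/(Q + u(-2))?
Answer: 97/9 ≈ 10.778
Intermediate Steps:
u(j) = j² (u(j) = j*j = j²)
y(Q) = 1/(4 + Q) (y(Q) = 1/(Q + (-2)²) = 1/(Q + 4) = 1/(4 + Q))
o = 97 (o = 9 - (-36 - 52) = 9 - 1*(-88) = 9 + 88 = 97)
y(5)*o = 97/(4 + 5) = 97/9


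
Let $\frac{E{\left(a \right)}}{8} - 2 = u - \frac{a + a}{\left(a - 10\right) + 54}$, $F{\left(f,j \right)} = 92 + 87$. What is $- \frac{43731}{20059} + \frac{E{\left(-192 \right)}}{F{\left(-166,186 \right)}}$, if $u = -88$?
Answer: $- \frac{815657629}{132850757} \approx -6.1397$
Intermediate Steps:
$F{\left(f,j \right)} = 179$
$E{\left(a \right)} = -688 - \frac{16 a}{44 + a}$ ($E{\left(a \right)} = 16 + 8 \left(-88 - \frac{a + a}{\left(a - 10\right) + 54}\right) = 16 + 8 \left(-88 - \frac{2 a}{\left(-10 + a\right) + 54}\right) = 16 + 8 \left(-88 - \frac{2 a}{44 + a}\right) = 16 - \left(704 + \frac{16 a}{44 + a}\right) = -688 - \frac{16 a}{44 + a}$)
$- \frac{43731}{20059} + \frac{E{\left(-192 \right)}}{F{\left(-166,186 \right)}} = - \frac{43731}{20059} + \frac{704 \frac{1}{44 - 192} \left(-43 - -192\right)}{179} = \left(-43731\right) \frac{1}{20059} + \frac{704 \left(-43 + 192\right)}{-148} \cdot \frac{1}{179} = - \frac{43731}{20059} + 704 \left(- \frac{1}{148}\right) 149 \cdot \frac{1}{179} = - \frac{43731}{20059} - \frac{26224}{6623} = - \frac{815657629}{132850757}$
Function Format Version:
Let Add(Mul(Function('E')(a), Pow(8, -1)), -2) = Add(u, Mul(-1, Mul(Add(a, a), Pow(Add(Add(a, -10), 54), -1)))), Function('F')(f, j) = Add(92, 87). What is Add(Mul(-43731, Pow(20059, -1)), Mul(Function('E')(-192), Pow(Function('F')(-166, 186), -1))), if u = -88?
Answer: Rational(-815657629, 132850757) ≈ -6.1397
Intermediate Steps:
Function('F')(f, j) = 179
Function('E')(a) = Add(-688, Mul(-16, a, Pow(Add(44, a), -1))) (Function('E')(a) = Add(16, Mul(8, Add(-88, Mul(-1, Mul(Add(a, a), Pow(Add(Add(a, -10), 54), -1)))))) = Add(16, Mul(8, Add(-88, Mul(-1, Mul(Mul(2, a), Pow(Add(Add(-10, a), 54), -1)))))) = Add(16, Mul(8, Add(-88, Mul(-1, Mul(Mul(2, a), Pow(Add(44, a), -1)))))) = Add(16, Mul(8, Add(-88, Mul(-1, Mul(2, a, Pow(Add(44, a), -1)))))) = Add(16, Mul(8, Add(-88, Mul(-2, a, Pow(Add(44, a), -1))))) = Add(16, Add(-704, Mul(-16, a, Pow(Add(44, a), -1)))) = Add(-688, Mul(-16, a, Pow(Add(44, a), -1))))
Add(Mul(-43731, Pow(20059, -1)), Mul(Function('E')(-192), Pow(Function('F')(-166, 186), -1))) = Add(Mul(-43731, Pow(20059, -1)), Mul(Mul(704, Pow(Add(44, -192), -1), Add(-43, Mul(-1, -192))), Pow(179, -1))) = Add(Mul(-43731, Rational(1, 20059)), Mul(Mul(704, Pow(-148, -1), Add(-43, 192)), Rational(1, 179))) = Add(Rational(-43731, 20059), Mul(Mul(704, Rational(-1, 148), 149), Rational(1, 179))) = Add(Rational(-43731, 20059), Mul(Rational(-26224, 37), Rational(1, 179))) = Add(Rational(-43731, 20059), Rational(-26224, 6623)) = Rational(-815657629, 132850757)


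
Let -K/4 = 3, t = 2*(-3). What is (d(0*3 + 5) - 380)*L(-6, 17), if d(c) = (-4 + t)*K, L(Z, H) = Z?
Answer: 1560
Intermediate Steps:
t = -6
K = -12 (K = -4*3 = -12)
d(c) = 120 (d(c) = (-4 - 6)*(-12) = -10*(-12) = 120)
(d(0*3 + 5) - 380)*L(-6, 17) = (120 - 380)*(-6) = -260*(-6) = 1560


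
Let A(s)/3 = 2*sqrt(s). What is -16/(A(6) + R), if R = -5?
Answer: -80/191 - 96*sqrt(6)/191 ≈ -1.6500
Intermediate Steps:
A(s) = 6*sqrt(s) (A(s) = 3*(2*sqrt(s)) = 6*sqrt(s))
-16/(A(6) + R) = -16/(6*sqrt(6) - 5) = -16/(-5 + 6*sqrt(6))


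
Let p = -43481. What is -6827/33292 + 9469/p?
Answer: -612086735/1447569452 ≈ -0.42284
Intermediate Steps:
-6827/33292 + 9469/p = -6827/33292 + 9469/(-43481) = -6827*1/33292 + 9469*(-1/43481) = -6827/33292 - 9469/43481 = -612086735/1447569452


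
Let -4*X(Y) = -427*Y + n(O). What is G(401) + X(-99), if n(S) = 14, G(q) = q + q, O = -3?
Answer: -39079/4 ≈ -9769.8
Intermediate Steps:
G(q) = 2*q
X(Y) = -7/2 + 427*Y/4 (X(Y) = -(-427*Y + 14)/4 = -(14 - 427*Y)/4 = -7/2 + 427*Y/4)
G(401) + X(-99) = 2*401 + (-7/2 + (427/4)*(-99)) = 802 + (-7/2 - 42273/4) = 802 - 42287/4 = -39079/4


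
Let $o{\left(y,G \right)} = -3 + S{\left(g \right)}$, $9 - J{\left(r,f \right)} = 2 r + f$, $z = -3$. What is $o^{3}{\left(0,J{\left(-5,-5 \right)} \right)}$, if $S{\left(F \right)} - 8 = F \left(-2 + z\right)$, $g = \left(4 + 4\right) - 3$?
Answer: $-8000$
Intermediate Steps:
$g = 5$ ($g = 8 - 3 = 5$)
$J{\left(r,f \right)} = 9 - f - 2 r$ ($J{\left(r,f \right)} = 9 - \left(2 r + f\right) = 9 - \left(f + 2 r\right) = 9 - f - 2 r$)
$S{\left(F \right)} = 8 - 5 F$ ($S{\left(F \right)} = 8 + F \left(-2 - 3\right) = 8 + F \left(-5\right) = 8 - 5 F$)
$o{\left(y,G \right)} = -20$ ($o{\left(y,G \right)} = -3 + \left(8 - 25\right) = -3 - 17 = -20$)
$o^{3}{\left(0,J{\left(-5,-5 \right)} \right)} = \left(-20\right)^{3} = -8000$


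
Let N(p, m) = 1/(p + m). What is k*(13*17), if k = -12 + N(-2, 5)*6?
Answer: -2210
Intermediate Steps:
N(p, m) = 1/(m + p)
k = -10 (k = -12 + 6/(5 - 2) = -12 + 6/3 = -12 + (⅓)*6 = -12 + 2 = -10)
k*(13*17) = -130*17 = -10*221 = -2210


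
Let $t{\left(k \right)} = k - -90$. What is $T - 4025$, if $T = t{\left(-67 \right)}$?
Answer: $-4002$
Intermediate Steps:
$t{\left(k \right)} = 90 + k$ ($t{\left(k \right)} = k + 90 = 90 + k$)
$T = 23$ ($T = 90 - 67 = 23$)
$T - 4025 = 23 - 4025 = -4002$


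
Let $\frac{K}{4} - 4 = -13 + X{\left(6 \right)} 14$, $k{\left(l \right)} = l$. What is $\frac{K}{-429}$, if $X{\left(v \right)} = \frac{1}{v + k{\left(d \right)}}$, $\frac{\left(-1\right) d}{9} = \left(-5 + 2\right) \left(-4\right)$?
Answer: $\frac{1864}{21879} \approx 0.085196$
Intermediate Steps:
$d = -108$ ($d = - 9 \left(-5 + 2\right) \left(-4\right) = - 9 \left(\left(-3\right) \left(-4\right)\right) = \left(-9\right) 12 = -108$)
$X{\left(v \right)} = \frac{1}{-108 + v}$ ($X{\left(v \right)} = \frac{1}{v - 108} = \frac{1}{-108 + v}$)
$K = - \frac{1864}{51}$ ($K = 16 + 4 \left(-13 + \frac{1}{-108 + 6} \cdot 14\right) = 16 + 4 \left(-13 + \frac{1}{-102} \cdot 14\right) = 16 + 4 \left(-13 - \frac{7}{51}\right) = 16 + 4 \left(- \frac{670}{51}\right) = 16 - \frac{2680}{51} = - \frac{1864}{51} \approx -36.549$)
$\frac{K}{-429} = - \frac{1864}{51 \left(-429\right)} = \left(- \frac{1864}{51}\right) \left(- \frac{1}{429}\right) = \frac{1864}{21879}$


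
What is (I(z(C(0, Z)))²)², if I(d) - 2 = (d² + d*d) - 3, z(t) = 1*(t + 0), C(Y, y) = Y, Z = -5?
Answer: 1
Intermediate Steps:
z(t) = t (z(t) = 1*t = t)
I(d) = -1 + 2*d² (I(d) = 2 + ((d² + d*d) - 3) = 2 + ((d² + d²) - 3) = 2 + (2*d² - 3) = 2 + (-3 + 2*d²) = -1 + 2*d²)
(I(z(C(0, Z)))²)² = ((-1 + 2*0²)²)² = ((-1 + 2*0)²)² = ((-1 + 0)²)² = ((-1)²)² = 1² = 1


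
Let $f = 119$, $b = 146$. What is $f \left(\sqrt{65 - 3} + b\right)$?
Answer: $17374 + 119 \sqrt{62} \approx 18311.0$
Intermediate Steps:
$f \left(\sqrt{65 - 3} + b\right) = 119 \left(\sqrt{65 - 3} + 146\right) = 119 \left(\sqrt{62} + 146\right) = 119 \left(146 + \sqrt{62}\right) = 17374 + 119 \sqrt{62}$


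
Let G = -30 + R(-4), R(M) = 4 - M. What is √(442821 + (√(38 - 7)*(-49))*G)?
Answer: √(442821 + 1078*√31) ≈ 669.94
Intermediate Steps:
G = -22 (G = -30 + (4 - 1*(-4)) = -30 + (4 + 4) = -30 + 8 = -22)
√(442821 + (√(38 - 7)*(-49))*G) = √(442821 + (√(38 - 7)*(-49))*(-22)) = √(442821 + (√31*(-49))*(-22)) = √(442821 - 49*√31*(-22)) = √(442821 + 1078*√31)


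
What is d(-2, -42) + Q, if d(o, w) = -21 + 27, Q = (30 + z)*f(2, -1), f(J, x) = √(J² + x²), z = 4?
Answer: 6 + 34*√5 ≈ 82.026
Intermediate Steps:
Q = 34*√5 (Q = (30 + 4)*√(2² + (-1)²) = 34*√(4 + 1) = 34*√5 ≈ 76.026)
d(o, w) = 6
d(-2, -42) + Q = 6 + 34*√5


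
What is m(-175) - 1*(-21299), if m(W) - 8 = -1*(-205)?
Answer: 21512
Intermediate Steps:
m(W) = 213 (m(W) = 8 - 1*(-205) = 8 + 205 = 213)
m(-175) - 1*(-21299) = 213 - 1*(-21299) = 213 + 21299 = 21512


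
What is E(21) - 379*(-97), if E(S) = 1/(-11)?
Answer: 404392/11 ≈ 36763.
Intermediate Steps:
E(S) = -1/11
E(21) - 379*(-97) = -1/11 - 379*(-97) = -1/11 + 36763 = 404392/11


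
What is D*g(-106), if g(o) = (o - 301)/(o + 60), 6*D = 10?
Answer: 2035/138 ≈ 14.746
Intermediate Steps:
D = 5/3 (D = (1/6)*10 = 5/3 ≈ 1.6667)
g(o) = (-301 + o)/(60 + o)
D*g(-106) = 5*((-301 - 106)/(60 - 106))/3 = 5*(-407/(-46))/3 = 5*(-1/46*(-407))/3 = (5/3)*(407/46) = 2035/138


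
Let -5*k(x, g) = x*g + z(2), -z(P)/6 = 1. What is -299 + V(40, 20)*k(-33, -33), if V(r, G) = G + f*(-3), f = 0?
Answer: -4631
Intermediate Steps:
z(P) = -6 (z(P) = -6*1 = -6)
V(r, G) = G (V(r, G) = G + 0*(-3) = G + 0 = G)
k(x, g) = 6/5 - g*x/5 (k(x, g) = -(x*g - 6)/5 = -(g*x - 6)/5 = -(-6 + g*x)/5 = 6/5 - g*x/5)
-299 + V(40, 20)*k(-33, -33) = -299 + 20*(6/5 - ⅕*(-33)*(-33)) = -299 + 20*(6/5 - 1089/5) = -299 + 20*(-1083/5) = -299 - 4332 = -4631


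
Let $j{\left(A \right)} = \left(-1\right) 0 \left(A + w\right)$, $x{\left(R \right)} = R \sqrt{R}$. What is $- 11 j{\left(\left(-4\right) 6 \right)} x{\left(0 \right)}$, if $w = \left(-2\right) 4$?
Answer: $0$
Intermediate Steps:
$w = -8$
$x{\left(R \right)} = R^{\frac{3}{2}}$
$j{\left(A \right)} = 0$ ($j{\left(A \right)} = \left(-1\right) 0 \left(A - 8\right) = 0 \left(-8 + A\right) = 0$)
$- 11 j{\left(\left(-4\right) 6 \right)} x{\left(0 \right)} = \left(-11\right) 0 \cdot 0^{\frac{3}{2}} = 0 \cdot 0 = 0$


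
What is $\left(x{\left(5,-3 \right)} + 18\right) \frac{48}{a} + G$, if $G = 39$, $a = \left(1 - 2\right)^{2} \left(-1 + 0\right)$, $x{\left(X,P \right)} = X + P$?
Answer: $-921$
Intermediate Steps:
$x{\left(X,P \right)} = P + X$
$a = -1$ ($a = \left(-1\right)^{2} \left(-1\right) = 1 \left(-1\right) = -1$)
$\left(x{\left(5,-3 \right)} + 18\right) \frac{48}{a} + G = \left(\left(-3 + 5\right) + 18\right) \frac{48}{-1} + 39 = \left(2 + 18\right) 48 \left(-1\right) + 39 = 20 \left(-48\right) + 39 = -960 + 39 = -921$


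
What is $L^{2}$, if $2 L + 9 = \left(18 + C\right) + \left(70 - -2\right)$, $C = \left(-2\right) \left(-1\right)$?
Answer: $\frac{6889}{4} \approx 1722.3$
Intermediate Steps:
$C = 2$
$L = \frac{83}{2}$ ($L = - \frac{9}{2} + \frac{\left(18 + 2\right) + \left(70 - -2\right)}{2} = - \frac{9}{2} + \frac{20 + \left(70 + 2\right)}{2} = - \frac{9}{2} + \frac{20 + 72}{2} = - \frac{9}{2} + \frac{1}{2} \cdot 92 = - \frac{9}{2} + 46 = \frac{83}{2} \approx 41.5$)
$L^{2} = \left(\frac{83}{2}\right)^{2} = \frac{6889}{4}$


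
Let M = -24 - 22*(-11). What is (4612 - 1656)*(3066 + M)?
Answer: 9707504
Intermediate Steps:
M = 218 (M = -24 + 242 = 218)
(4612 - 1656)*(3066 + M) = (4612 - 1656)*(3066 + 218) = 2956*3284 = 9707504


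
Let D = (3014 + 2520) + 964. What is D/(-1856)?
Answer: -3249/928 ≈ -3.5011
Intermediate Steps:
D = 6498 (D = 5534 + 964 = 6498)
D/(-1856) = 6498/(-1856) = 6498*(-1/1856) = -3249/928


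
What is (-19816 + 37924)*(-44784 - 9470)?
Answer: -982431432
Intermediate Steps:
(-19816 + 37924)*(-44784 - 9470) = 18108*(-54254) = -982431432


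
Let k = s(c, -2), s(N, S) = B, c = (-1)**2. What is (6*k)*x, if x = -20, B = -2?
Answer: 240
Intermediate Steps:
c = 1
s(N, S) = -2
k = -2
(6*k)*x = (6*(-2))*(-20) = -12*(-20) = 240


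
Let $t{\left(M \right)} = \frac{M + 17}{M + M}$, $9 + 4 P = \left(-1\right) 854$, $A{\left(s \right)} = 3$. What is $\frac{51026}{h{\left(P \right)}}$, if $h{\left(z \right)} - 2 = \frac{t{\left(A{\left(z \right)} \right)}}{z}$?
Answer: $\frac{66053157}{2569} \approx 25712.0$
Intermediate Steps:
$P = - \frac{863}{4}$ ($P = - \frac{9}{4} + \frac{\left(-1\right) 854}{4} = - \frac{9}{4} + \frac{1}{4} \left(-854\right) = - \frac{9}{4} - \frac{427}{2} = - \frac{863}{4} \approx -215.75$)
$t{\left(M \right)} = \frac{17 + M}{2 M}$
$h{\left(z \right)} = 2 + \frac{10}{3 z}$ ($h{\left(z \right)} = 2 + \frac{\frac{1}{2} \cdot \frac{1}{3} \left(17 + 3\right)}{z} = 2 + \frac{\frac{1}{2} \cdot \frac{1}{3} \cdot 20}{z} = 2 + \frac{10}{3 z}$)
$\frac{51026}{h{\left(P \right)}} = \frac{51026}{2 + \frac{10}{3 \left(- \frac{863}{4}\right)}} = \frac{51026}{2 + \frac{10}{3} \left(- \frac{4}{863}\right)} = \frac{51026}{2 - \frac{40}{2589}} = \frac{51026}{\frac{5138}{2589}} = 51026 \cdot \frac{2589}{5138} = \frac{66053157}{2569}$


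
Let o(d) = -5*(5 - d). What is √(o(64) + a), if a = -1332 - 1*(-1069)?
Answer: 4*√2 ≈ 5.6569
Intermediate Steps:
o(d) = -25 + 5*d
a = -263 (a = -1332 + 1069 = -263)
√(o(64) + a) = √((-25 + 5*64) - 263) = √((-25 + 320) - 263) = √(295 - 263) = √32 = 4*√2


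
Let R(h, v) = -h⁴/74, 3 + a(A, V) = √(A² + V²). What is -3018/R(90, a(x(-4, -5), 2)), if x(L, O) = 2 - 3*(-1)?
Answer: 18611/5467500 ≈ 0.0034039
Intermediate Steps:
x(L, O) = 5 (x(L, O) = 2 + 3 = 5)
a(A, V) = -3 + √(A² + V²)
R(h, v) = -h⁴/74 (R(h, v) = -h⁴*(1/74) = -h⁴/74)
-3018/R(90, a(x(-4, -5), 2)) = -3018/((-1/74*90⁴)) = -3018/((-1/74*65610000)) = -3018/(-32805000/37) = -3018*(-37/32805000) = 18611/5467500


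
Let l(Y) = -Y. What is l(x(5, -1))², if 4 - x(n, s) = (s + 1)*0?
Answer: 16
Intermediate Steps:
x(n, s) = 4 (x(n, s) = 4 - (s + 1)*0 = 4 - (1 + s)*0 = 4 - 1*0 = 4 + 0 = 4)
l(x(5, -1))² = (-1*4)² = (-4)² = 16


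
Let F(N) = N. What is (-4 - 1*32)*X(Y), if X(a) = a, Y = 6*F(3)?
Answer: -648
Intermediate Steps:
Y = 18 (Y = 6*3 = 18)
(-4 - 1*32)*X(Y) = (-4 - 1*32)*18 = (-4 - 32)*18 = -36*18 = -648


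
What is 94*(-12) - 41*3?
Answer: -1251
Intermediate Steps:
94*(-12) - 41*3 = -1128 - 123 = -1251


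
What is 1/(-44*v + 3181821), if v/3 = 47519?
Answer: -1/3090687 ≈ -3.2355e-7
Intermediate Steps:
v = 142557 (v = 3*47519 = 142557)
1/(-44*v + 3181821) = 1/(-44*142557 + 3181821) = 1/(-6272508 + 3181821) = 1/(-3090687) = -1/3090687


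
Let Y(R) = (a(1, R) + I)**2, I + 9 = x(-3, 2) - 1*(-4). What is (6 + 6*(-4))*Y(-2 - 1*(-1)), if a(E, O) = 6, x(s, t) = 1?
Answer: -72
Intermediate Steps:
I = -4 (I = -9 + (1 - 1*(-4)) = -9 + (1 + 4) = -9 + 5 = -4)
Y(R) = 4 (Y(R) = (6 - 4)**2 = 2**2 = 4)
(6 + 6*(-4))*Y(-2 - 1*(-1)) = (6 + 6*(-4))*4 = (6 - 24)*4 = -18*4 = -72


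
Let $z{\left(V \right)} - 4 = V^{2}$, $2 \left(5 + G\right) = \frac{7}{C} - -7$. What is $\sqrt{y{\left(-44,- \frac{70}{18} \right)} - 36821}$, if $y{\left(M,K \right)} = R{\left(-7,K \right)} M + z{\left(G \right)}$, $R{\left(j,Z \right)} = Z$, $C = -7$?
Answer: $\frac{i \sqrt{329777}}{3} \approx 191.42 i$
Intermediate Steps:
$G = -2$ ($G = -5 + \frac{\frac{7}{-7} - -7}{2} = -5 + \frac{7 \left(- \frac{1}{7}\right) + 7}{2} = -5 + \frac{-1 + 7}{2} = -5 + \frac{1}{2} \cdot 6 = -5 + 3 = -2$)
$z{\left(V \right)} = 4 + V^{2}$
$y{\left(M,K \right)} = 8 + K M$ ($y{\left(M,K \right)} = K M + \left(4 + \left(-2\right)^{2}\right) = K M + \left(4 + 4\right) = K M + 8 = 8 + K M$)
$\sqrt{y{\left(-44,- \frac{70}{18} \right)} - 36821} = \sqrt{\left(8 + - \frac{70}{18} \left(-44\right)\right) - 36821} = \sqrt{\left(8 + \left(-70\right) \frac{1}{18} \left(-44\right)\right) - 36821} = \sqrt{\left(8 - - \frac{1540}{9}\right) - 36821} = \sqrt{\left(8 + \frac{1540}{9}\right) - 36821} = \sqrt{\frac{1612}{9} - 36821} = \sqrt{- \frac{329777}{9}} = \frac{i \sqrt{329777}}{3}$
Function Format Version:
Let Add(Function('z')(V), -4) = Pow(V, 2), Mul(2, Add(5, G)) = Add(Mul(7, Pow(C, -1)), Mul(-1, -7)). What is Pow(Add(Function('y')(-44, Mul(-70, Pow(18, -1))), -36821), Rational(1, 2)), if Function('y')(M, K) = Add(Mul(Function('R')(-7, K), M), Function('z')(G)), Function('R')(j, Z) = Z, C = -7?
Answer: Mul(Rational(1, 3), I, Pow(329777, Rational(1, 2))) ≈ Mul(191.42, I)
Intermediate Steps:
G = -2 (G = Add(-5, Mul(Rational(1, 2), Add(Mul(7, Pow(-7, -1)), Mul(-1, -7)))) = Add(-5, Mul(Rational(1, 2), Add(Mul(7, Rational(-1, 7)), 7))) = Add(-5, Mul(Rational(1, 2), Add(-1, 7))) = Add(-5, Mul(Rational(1, 2), 6)) = Add(-5, 3) = -2)
Function('z')(V) = Add(4, Pow(V, 2))
Function('y')(M, K) = Add(8, Mul(K, M)) (Function('y')(M, K) = Add(Mul(K, M), Add(4, Pow(-2, 2))) = Add(Mul(K, M), Add(4, 4)) = Add(Mul(K, M), 8) = Add(8, Mul(K, M)))
Pow(Add(Function('y')(-44, Mul(-70, Pow(18, -1))), -36821), Rational(1, 2)) = Pow(Add(Add(8, Mul(Mul(-70, Pow(18, -1)), -44)), -36821), Rational(1, 2)) = Pow(Add(Add(8, Mul(Mul(-70, Rational(1, 18)), -44)), -36821), Rational(1, 2)) = Pow(Add(Add(8, Mul(Rational(-35, 9), -44)), -36821), Rational(1, 2)) = Pow(Add(Add(8, Rational(1540, 9)), -36821), Rational(1, 2)) = Pow(Add(Rational(1612, 9), -36821), Rational(1, 2)) = Pow(Rational(-329777, 9), Rational(1, 2)) = Mul(Rational(1, 3), I, Pow(329777, Rational(1, 2)))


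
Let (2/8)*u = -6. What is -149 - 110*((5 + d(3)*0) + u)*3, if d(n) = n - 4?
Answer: 6121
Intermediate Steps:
u = -24 (u = 4*(-6) = -24)
d(n) = -4 + n
-149 - 110*((5 + d(3)*0) + u)*3 = -149 - 110*((5 + (-4 + 3)*0) - 24)*3 = -149 - 110*((5 - 1*0) - 24)*3 = -149 - 110*((5 + 0) - 24)*3 = -149 - 110*(5 - 24)*3 = -149 - (-2090)*3 = -149 - 110*(-57) = -149 + 6270 = 6121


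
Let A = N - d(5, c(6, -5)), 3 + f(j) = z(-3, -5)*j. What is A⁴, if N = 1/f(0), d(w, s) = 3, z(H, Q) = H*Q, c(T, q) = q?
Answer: 10000/81 ≈ 123.46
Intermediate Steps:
f(j) = -3 + 15*j (f(j) = -3 + (-3*(-5))*j = -3 + 15*j)
N = -⅓ (N = 1/(-3 + 15*0) = 1/(-3 + 0) = 1/(-3) = -⅓ ≈ -0.33333)
A = -10/3 (A = -⅓ - 1*3 = -⅓ - 3 = -10/3 ≈ -3.3333)
A⁴ = (-10/3)⁴ = 10000/81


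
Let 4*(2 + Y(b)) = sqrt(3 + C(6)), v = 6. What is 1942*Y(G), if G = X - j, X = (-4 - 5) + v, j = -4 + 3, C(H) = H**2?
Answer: -3884 + 971*sqrt(39)/2 ≈ -852.05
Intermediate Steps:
j = -1
X = -3 (X = (-4 - 5) + 6 = -9 + 6 = -3)
G = -2 (G = -3 - 1*(-1) = -3 + 1 = -2)
Y(b) = -2 + sqrt(39)/4 (Y(b) = -2 + sqrt(3 + 6**2)/4 = -2 + sqrt(3 + 36)/4 = -2 + sqrt(39)/4)
1942*Y(G) = 1942*(-2 + sqrt(39)/4) = -3884 + 971*sqrt(39)/2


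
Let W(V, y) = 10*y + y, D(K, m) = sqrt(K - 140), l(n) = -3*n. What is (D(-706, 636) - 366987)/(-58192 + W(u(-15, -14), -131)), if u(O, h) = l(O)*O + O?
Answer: 366987/59633 - 3*I*sqrt(94)/59633 ≈ 6.1541 - 0.00048775*I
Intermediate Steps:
D(K, m) = sqrt(-140 + K)
u(O, h) = O - 3*O**2 (u(O, h) = (-3*O)*O + O = -3*O**2 + O = O - 3*O**2)
W(V, y) = 11*y
(D(-706, 636) - 366987)/(-58192 + W(u(-15, -14), -131)) = (sqrt(-140 - 706) - 366987)/(-58192 + 11*(-131)) = (sqrt(-846) - 366987)/(-58192 - 1441) = (3*I*sqrt(94) - 366987)/(-59633) = (-366987 + 3*I*sqrt(94))*(-1/59633) = 366987/59633 - 3*I*sqrt(94)/59633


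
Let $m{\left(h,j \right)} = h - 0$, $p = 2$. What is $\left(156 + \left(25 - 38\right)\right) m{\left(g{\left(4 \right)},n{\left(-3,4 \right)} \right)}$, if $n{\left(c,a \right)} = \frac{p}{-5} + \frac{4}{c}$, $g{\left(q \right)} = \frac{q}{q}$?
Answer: $143$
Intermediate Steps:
$g{\left(q \right)} = 1$
$n{\left(c,a \right)} = - \frac{2}{5} + \frac{4}{c}$ ($n{\left(c,a \right)} = \frac{2}{-5} + \frac{4}{c} = 2 \left(- \frac{1}{5}\right) + \frac{4}{c} = - \frac{2}{5} + \frac{4}{c}$)
$m{\left(h,j \right)} = h$ ($m{\left(h,j \right)} = h + 0 = h$)
$\left(156 + \left(25 - 38\right)\right) m{\left(g{\left(4 \right)},n{\left(-3,4 \right)} \right)} = \left(156 + \left(25 - 38\right)\right) 1 = \left(156 - 13\right) 1 = 143 \cdot 1 = 143$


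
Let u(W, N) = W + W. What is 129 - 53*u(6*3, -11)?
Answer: -1779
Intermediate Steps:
u(W, N) = 2*W
129 - 53*u(6*3, -11) = 129 - 106*6*3 = 129 - 106*18 = 129 - 53*36 = 129 - 1908 = -1779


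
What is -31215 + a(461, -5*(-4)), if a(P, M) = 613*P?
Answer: 251378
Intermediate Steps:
-31215 + a(461, -5*(-4)) = -31215 + 613*461 = -31215 + 282593 = 251378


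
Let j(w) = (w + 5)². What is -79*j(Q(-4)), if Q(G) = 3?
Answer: -5056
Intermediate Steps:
j(w) = (5 + w)²
-79*j(Q(-4)) = -79*(5 + 3)² = -79*8² = -79*64 = -5056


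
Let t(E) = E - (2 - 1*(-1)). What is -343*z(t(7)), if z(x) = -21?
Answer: 7203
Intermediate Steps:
t(E) = -3 + E (t(E) = E - (2 + 1) = E - 1*3 = E - 3 = -3 + E)
-343*z(t(7)) = -343*(-21) = 7203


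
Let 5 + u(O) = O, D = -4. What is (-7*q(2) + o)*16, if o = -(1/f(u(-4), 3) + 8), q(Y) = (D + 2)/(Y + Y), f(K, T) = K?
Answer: -632/9 ≈ -70.222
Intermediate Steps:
u(O) = -5 + O
q(Y) = -1/Y (q(Y) = (-4 + 2)/(Y + Y) = -2*1/(2*Y) = -1/Y)
o = -71/9 (o = -(1/(-5 - 4) + 8) = -(1/(-9) + 8) = -(-⅑ + 8) = -1*71/9 = -71/9 ≈ -7.8889)
(-7*q(2) + o)*16 = (-(-7)/2 - 71/9)*16 = (-7*(-½) - 71/9)*16 = (7/2 - 71/9)*16 = -79/18*16 = -632/9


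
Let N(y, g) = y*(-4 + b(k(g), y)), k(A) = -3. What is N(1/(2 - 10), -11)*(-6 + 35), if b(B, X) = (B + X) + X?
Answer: 841/32 ≈ 26.281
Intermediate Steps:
b(B, X) = B + 2*X
N(y, g) = y*(-7 + 2*y) (N(y, g) = y*(-4 + (-3 + 2*y)) = y*(-7 + 2*y))
N(1/(2 - 10), -11)*(-6 + 35) = ((-7 + 2/(2 - 10))/(2 - 10))*(-6 + 35) = ((-7 + 2/(-8))/(-8))*29 = -(-7 + 2*(-1/8))/8*29 = -(-7 - 1/4)/8*29 = -1/8*(-29/4)*29 = (29/32)*29 = 841/32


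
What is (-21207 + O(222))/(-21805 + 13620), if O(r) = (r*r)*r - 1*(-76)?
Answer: -10919917/8185 ≈ -1334.1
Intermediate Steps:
O(r) = 76 + r³ (O(r) = r²*r + 76 = r³ + 76 = 76 + r³)
(-21207 + O(222))/(-21805 + 13620) = (-21207 + (76 + 222³))/(-21805 + 13620) = (-21207 + (76 + 10941048))/(-8185) = (-21207 + 10941124)*(-1/8185) = 10919917*(-1/8185) = -10919917/8185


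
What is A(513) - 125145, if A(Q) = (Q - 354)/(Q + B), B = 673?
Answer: -148421811/1186 ≈ -1.2514e+5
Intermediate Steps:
A(Q) = (-354 + Q)/(673 + Q) (A(Q) = (Q - 354)/(Q + 673) = (-354 + Q)/(673 + Q))
A(513) - 125145 = (-354 + 513)/(673 + 513) - 125145 = 159/1186 - 125145 = -148421811/1186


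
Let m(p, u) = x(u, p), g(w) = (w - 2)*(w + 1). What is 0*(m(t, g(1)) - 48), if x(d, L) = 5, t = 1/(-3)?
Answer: 0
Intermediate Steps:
t = -⅓ ≈ -0.33333
g(w) = (1 + w)*(-2 + w) (g(w) = (-2 + w)*(1 + w) = (1 + w)*(-2 + w))
m(p, u) = 5
0*(m(t, g(1)) - 48) = 0*(5 - 48) = 0*(-43) = 0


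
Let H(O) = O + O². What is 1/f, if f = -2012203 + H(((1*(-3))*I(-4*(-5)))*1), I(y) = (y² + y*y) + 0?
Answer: 1/3745397 ≈ 2.6699e-7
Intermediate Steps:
I(y) = 2*y² (I(y) = (y² + y²) + 0 = 2*y² + 0 = 2*y²)
f = 3745397 (f = -2012203 + (((1*(-3))*(2*(-4*(-5))²))*1)*(1 + ((1*(-3))*(2*(-4*(-5))²))*1) = -2012203 + (-6*20²*1)*(1 - 6*20²*1) = -2012203 + (-6*400*1)*(1 - 6*400*1) = -2012203 + (-3*800*1)*(1 - 3*800*1) = -2012203 + (-2400*1)*(1 - 2400*1) = -2012203 - 2400*(1 - 2400) = -2012203 - 2400*(-2399) = -2012203 + 5757600 = 3745397)
1/f = 1/3745397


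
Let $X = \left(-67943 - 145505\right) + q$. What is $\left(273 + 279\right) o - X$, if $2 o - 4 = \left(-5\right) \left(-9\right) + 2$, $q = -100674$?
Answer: $328198$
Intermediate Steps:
$o = \frac{51}{2}$ ($o = 2 + \frac{\left(-5\right) \left(-9\right) + 2}{2} = 2 + \frac{45 + 2}{2} = 2 + \frac{1}{2} \cdot 47 = 2 + \frac{47}{2} = \frac{51}{2} \approx 25.5$)
$X = -314122$ ($X = \left(-67943 - 145505\right) - 100674 = -213448 - 100674 = -314122$)
$\left(273 + 279\right) o - X = \left(273 + 279\right) \frac{51}{2} - -314122 = 552 \cdot \frac{51}{2} + 314122 = 14076 + 314122 = 328198$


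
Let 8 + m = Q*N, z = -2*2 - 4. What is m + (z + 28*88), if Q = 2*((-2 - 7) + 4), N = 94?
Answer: 1508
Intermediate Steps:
z = -8 (z = -4 - 4 = -8)
Q = -10 (Q = 2*(-9 + 4) = 2*(-5) = -10)
m = -948 (m = -8 - 10*94 = -8 - 940 = -948)
m + (z + 28*88) = -948 + (-8 + 28*88) = -948 + (-8 + 2464) = -948 + 2456 = 1508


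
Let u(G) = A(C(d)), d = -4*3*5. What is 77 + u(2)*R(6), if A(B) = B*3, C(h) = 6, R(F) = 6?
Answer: 185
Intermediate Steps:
d = -60 (d = -12*5 = -60)
A(B) = 3*B
u(G) = 18 (u(G) = 3*6 = 18)
77 + u(2)*R(6) = 77 + 18*6 = 77 + 108 = 185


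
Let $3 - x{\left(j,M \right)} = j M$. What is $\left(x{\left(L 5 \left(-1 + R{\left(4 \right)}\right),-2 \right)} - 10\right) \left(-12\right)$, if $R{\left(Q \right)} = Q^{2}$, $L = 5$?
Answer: $-8916$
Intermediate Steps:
$x{\left(j,M \right)} = 3 - M j$ ($x{\left(j,M \right)} = 3 - j M = 3 - M j$)
$\left(x{\left(L 5 \left(-1 + R{\left(4 \right)}\right),-2 \right)} - 10\right) \left(-12\right) = \left(\left(3 - - 2 \cdot 5 \cdot 5 \left(-1 + 4^{2}\right)\right) - 10\right) \left(-12\right) = \left(\left(3 - - 2 \cdot 5 \cdot 5 \left(-1 + 16\right)\right) - 10\right) \left(-12\right) = \left(\left(3 - - 2 \cdot 5 \cdot 5 \cdot 15\right) - 10\right) \left(-12\right) = \left(\left(3 - - 2 \cdot 5 \cdot 75\right) - 10\right) \left(-12\right) = \left(\left(3 - \left(-2\right) 375\right) - 10\right) \left(-12\right) = \left(\left(3 + 750\right) - 10\right) \left(-12\right) = \left(753 - 10\right) \left(-12\right) = 743 \left(-12\right) = -8916$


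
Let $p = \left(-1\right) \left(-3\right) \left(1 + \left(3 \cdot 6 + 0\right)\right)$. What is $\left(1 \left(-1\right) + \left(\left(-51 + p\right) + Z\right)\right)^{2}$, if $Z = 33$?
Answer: $1444$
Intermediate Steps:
$p = 57$ ($p = 3 \left(1 + \left(18 + 0\right)\right) = 3 \left(1 + 18\right) = 3 \cdot 19 = 57$)
$\left(1 \left(-1\right) + \left(\left(-51 + p\right) + Z\right)\right)^{2} = \left(1 \left(-1\right) + \left(\left(-51 + 57\right) + 33\right)\right)^{2} = \left(-1 + \left(6 + 33\right)\right)^{2} = \left(-1 + 39\right)^{2} = 38^{2} = 1444$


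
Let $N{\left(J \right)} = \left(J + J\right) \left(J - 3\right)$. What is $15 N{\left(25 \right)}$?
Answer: $16500$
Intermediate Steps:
$N{\left(J \right)} = 2 J \left(-3 + J\right)$
$15 N{\left(25 \right)} = 15 \cdot 2 \cdot 25 \left(-3 + 25\right) = 15 \cdot 2 \cdot 25 \cdot 22 = 15 \cdot 1100 = 16500$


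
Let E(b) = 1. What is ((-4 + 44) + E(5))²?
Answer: 1681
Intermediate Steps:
((-4 + 44) + E(5))² = ((-4 + 44) + 1)² = (40 + 1)² = 41² = 1681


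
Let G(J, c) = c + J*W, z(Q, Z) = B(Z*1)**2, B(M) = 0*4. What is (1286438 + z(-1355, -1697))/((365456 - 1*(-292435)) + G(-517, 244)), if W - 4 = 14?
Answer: 1286438/648829 ≈ 1.9827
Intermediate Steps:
B(M) = 0
W = 18 (W = 4 + 14 = 18)
z(Q, Z) = 0 (z(Q, Z) = 0**2 = 0)
G(J, c) = c + 18*J (G(J, c) = c + J*18 = c + 18*J)
(1286438 + z(-1355, -1697))/((365456 - 1*(-292435)) + G(-517, 244)) = (1286438 + 0)/((365456 - 1*(-292435)) + (244 + 18*(-517))) = 1286438/((365456 + 292435) + (244 - 9306)) = 1286438/(657891 - 9062) = 1286438/648829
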